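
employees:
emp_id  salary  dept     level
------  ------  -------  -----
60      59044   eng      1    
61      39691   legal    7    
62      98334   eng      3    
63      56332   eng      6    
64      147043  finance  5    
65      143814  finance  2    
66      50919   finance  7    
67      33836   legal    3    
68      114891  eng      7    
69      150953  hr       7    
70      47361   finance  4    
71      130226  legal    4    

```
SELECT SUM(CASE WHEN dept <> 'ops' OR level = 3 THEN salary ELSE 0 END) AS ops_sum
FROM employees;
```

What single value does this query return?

emp_id=60: ✓ → 59044
emp_id=61: ✓ → 39691
emp_id=62: ✓ → 98334
emp_id=63: ✓ → 56332
emp_id=64: ✓ → 147043
emp_id=65: ✓ → 143814
emp_id=66: ✓ → 50919
emp_id=67: ✓ → 33836
emp_id=68: ✓ → 114891
emp_id=69: ✓ → 150953
emp_id=70: ✓ → 47361
emp_id=71: ✓ → 130226
ops_sum = 59044 + 39691 + 98334 + 56332 + 147043 + 143814 + 50919 + 33836 + 114891 + 150953 + 47361 + 130226 = 1072444

1072444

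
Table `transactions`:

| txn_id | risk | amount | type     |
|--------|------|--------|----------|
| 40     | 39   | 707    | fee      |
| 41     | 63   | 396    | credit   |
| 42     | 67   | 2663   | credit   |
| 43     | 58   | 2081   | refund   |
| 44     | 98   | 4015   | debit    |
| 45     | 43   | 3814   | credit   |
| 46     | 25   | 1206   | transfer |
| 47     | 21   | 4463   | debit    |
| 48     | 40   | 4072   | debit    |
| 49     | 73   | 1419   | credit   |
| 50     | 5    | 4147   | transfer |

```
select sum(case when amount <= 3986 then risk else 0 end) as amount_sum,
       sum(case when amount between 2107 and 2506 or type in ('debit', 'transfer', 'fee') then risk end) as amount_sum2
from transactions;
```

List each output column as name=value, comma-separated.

amount_sum=368, amount_sum2=228

[amount_sum: amount <= 3986]
txn_id=40: ✓ → 39
txn_id=41: ✓ → 63
txn_id=42: ✓ → 67
txn_id=43: ✓ → 58
txn_id=44: ✗
txn_id=45: ✓ → 43
txn_id=46: ✓ → 25
txn_id=47: ✗
txn_id=48: ✗
txn_id=49: ✓ → 73
txn_id=50: ✗
amount_sum = 39 + 63 + 67 + 58 + 43 + 25 + 73 = 368
—
[amount_sum2: amount between 2107 and 2506 or type in ('debit', 'transfer', 'fee')]
txn_id=40: ✓ → 39
txn_id=41: ✗
txn_id=42: ✗
txn_id=43: ✗
txn_id=44: ✓ → 98
txn_id=45: ✗
txn_id=46: ✓ → 25
txn_id=47: ✓ → 21
txn_id=48: ✓ → 40
txn_id=49: ✗
txn_id=50: ✓ → 5
amount_sum2 = 39 + 98 + 25 + 21 + 40 + 5 = 228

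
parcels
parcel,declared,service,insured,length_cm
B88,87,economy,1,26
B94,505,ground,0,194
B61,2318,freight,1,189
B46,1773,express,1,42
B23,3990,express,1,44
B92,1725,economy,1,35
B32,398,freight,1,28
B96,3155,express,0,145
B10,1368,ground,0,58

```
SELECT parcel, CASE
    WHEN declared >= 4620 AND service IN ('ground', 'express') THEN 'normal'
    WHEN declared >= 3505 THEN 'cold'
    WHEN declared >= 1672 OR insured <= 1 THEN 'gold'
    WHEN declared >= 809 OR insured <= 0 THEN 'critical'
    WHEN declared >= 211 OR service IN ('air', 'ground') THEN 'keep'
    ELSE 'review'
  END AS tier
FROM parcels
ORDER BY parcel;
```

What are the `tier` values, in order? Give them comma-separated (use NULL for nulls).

gold, cold, gold, gold, gold, gold, gold, gold, gold

parcel=B10: declared >= 1672 OR insured <= 1 → gold
parcel=B23: declared >= 3505 → cold
parcel=B32: declared >= 1672 OR insured <= 1 → gold
parcel=B46: declared >= 1672 OR insured <= 1 → gold
parcel=B61: declared >= 1672 OR insured <= 1 → gold
parcel=B88: declared >= 1672 OR insured <= 1 → gold
parcel=B92: declared >= 1672 OR insured <= 1 → gold
parcel=B94: declared >= 1672 OR insured <= 1 → gold
parcel=B96: declared >= 1672 OR insured <= 1 → gold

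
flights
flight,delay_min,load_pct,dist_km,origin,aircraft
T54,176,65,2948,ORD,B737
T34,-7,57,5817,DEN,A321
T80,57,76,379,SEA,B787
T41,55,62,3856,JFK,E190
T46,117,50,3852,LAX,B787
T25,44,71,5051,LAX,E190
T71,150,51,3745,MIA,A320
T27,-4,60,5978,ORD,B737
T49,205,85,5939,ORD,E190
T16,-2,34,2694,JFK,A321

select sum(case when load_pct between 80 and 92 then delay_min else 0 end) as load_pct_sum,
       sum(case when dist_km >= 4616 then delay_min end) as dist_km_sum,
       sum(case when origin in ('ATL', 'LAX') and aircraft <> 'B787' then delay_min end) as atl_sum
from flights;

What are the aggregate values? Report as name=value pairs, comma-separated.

load_pct_sum=205, dist_km_sum=238, atl_sum=44

[load_pct_sum: load_pct between 80 and 92]
flight=T54: ✗
flight=T34: ✗
flight=T80: ✗
flight=T41: ✗
flight=T46: ✗
flight=T25: ✗
flight=T71: ✗
flight=T27: ✗
flight=T49: ✓ → 205
flight=T16: ✗
load_pct_sum = 205
—
[dist_km_sum: dist_km >= 4616]
flight=T54: ✗
flight=T34: ✓ → -7
flight=T80: ✗
flight=T41: ✗
flight=T46: ✗
flight=T25: ✓ → 44
flight=T71: ✗
flight=T27: ✓ → -4
flight=T49: ✓ → 205
flight=T16: ✗
dist_km_sum = -7 + 44 + -4 + 205 = 238
—
[atl_sum: origin in ('ATL', 'LAX') and aircraft <> 'B787']
flight=T54: ✗
flight=T34: ✗
flight=T80: ✗
flight=T41: ✗
flight=T46: ✗
flight=T25: ✓ → 44
flight=T71: ✗
flight=T27: ✗
flight=T49: ✗
flight=T16: ✗
atl_sum = 44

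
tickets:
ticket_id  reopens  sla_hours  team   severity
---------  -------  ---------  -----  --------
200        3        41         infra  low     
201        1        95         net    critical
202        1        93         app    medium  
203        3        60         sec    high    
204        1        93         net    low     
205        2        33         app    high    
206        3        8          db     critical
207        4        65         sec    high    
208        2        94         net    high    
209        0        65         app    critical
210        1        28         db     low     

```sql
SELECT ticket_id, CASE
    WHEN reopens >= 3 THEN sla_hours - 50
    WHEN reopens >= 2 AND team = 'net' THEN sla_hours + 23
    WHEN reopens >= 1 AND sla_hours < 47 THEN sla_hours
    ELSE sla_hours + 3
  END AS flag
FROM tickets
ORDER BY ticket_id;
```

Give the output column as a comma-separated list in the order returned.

-9, 98, 96, 10, 96, 33, -42, 15, 117, 68, 28

ticket_id=200: reopens >= 3 → -9
ticket_id=201: ELSE → 98
ticket_id=202: ELSE → 96
ticket_id=203: reopens >= 3 → 10
ticket_id=204: ELSE → 96
ticket_id=205: reopens >= 1 AND sla_hours < 47 → 33
ticket_id=206: reopens >= 3 → -42
ticket_id=207: reopens >= 3 → 15
ticket_id=208: reopens >= 2 AND team = 'net' → 117
ticket_id=209: ELSE → 68
ticket_id=210: reopens >= 1 AND sla_hours < 47 → 28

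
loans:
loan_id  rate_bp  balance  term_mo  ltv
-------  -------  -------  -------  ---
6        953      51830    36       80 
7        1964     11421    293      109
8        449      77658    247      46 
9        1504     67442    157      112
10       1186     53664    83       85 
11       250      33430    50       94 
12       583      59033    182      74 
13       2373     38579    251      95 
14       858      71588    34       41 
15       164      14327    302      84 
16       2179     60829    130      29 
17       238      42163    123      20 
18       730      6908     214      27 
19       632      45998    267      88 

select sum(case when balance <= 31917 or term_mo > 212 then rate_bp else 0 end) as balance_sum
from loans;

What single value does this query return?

loan_id=6: ✗
loan_id=7: ✓ → 1964
loan_id=8: ✓ → 449
loan_id=9: ✗
loan_id=10: ✗
loan_id=11: ✗
loan_id=12: ✗
loan_id=13: ✓ → 2373
loan_id=14: ✗
loan_id=15: ✓ → 164
loan_id=16: ✗
loan_id=17: ✗
loan_id=18: ✓ → 730
loan_id=19: ✓ → 632
balance_sum = 1964 + 449 + 2373 + 164 + 730 + 632 = 6312

6312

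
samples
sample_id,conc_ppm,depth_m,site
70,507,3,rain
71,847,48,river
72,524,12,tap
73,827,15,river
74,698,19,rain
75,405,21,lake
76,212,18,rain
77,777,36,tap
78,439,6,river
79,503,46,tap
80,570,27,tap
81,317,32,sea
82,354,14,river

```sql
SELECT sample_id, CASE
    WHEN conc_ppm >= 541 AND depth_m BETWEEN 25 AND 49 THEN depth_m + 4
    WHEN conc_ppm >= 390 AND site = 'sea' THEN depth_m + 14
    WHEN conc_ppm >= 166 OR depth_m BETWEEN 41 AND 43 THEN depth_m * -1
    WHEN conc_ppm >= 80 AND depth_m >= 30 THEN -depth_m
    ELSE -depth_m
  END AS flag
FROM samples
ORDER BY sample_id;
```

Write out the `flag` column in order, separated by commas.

sample_id=70: conc_ppm >= 166 OR depth_m BETWEEN 41 AND 43 → -3
sample_id=71: conc_ppm >= 541 AND depth_m BETWEEN 25 AND 49 → 52
sample_id=72: conc_ppm >= 166 OR depth_m BETWEEN 41 AND 43 → -12
sample_id=73: conc_ppm >= 166 OR depth_m BETWEEN 41 AND 43 → -15
sample_id=74: conc_ppm >= 166 OR depth_m BETWEEN 41 AND 43 → -19
sample_id=75: conc_ppm >= 166 OR depth_m BETWEEN 41 AND 43 → -21
sample_id=76: conc_ppm >= 166 OR depth_m BETWEEN 41 AND 43 → -18
sample_id=77: conc_ppm >= 541 AND depth_m BETWEEN 25 AND 49 → 40
sample_id=78: conc_ppm >= 166 OR depth_m BETWEEN 41 AND 43 → -6
sample_id=79: conc_ppm >= 166 OR depth_m BETWEEN 41 AND 43 → -46
sample_id=80: conc_ppm >= 541 AND depth_m BETWEEN 25 AND 49 → 31
sample_id=81: conc_ppm >= 166 OR depth_m BETWEEN 41 AND 43 → -32
sample_id=82: conc_ppm >= 166 OR depth_m BETWEEN 41 AND 43 → -14

-3, 52, -12, -15, -19, -21, -18, 40, -6, -46, 31, -32, -14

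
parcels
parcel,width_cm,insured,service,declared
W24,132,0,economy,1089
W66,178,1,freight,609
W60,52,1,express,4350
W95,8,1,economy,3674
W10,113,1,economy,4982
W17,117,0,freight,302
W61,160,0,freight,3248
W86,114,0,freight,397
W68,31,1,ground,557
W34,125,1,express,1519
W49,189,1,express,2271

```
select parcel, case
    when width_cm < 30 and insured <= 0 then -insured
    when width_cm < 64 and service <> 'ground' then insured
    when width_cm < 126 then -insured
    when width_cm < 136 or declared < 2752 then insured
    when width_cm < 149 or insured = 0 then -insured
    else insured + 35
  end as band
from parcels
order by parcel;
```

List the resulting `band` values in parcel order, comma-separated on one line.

parcel=W10: width_cm < 126 → -1
parcel=W17: width_cm < 126 → 0
parcel=W24: width_cm < 136 or declared < 2752 → 0
parcel=W34: width_cm < 126 → -1
parcel=W49: width_cm < 136 or declared < 2752 → 1
parcel=W60: width_cm < 64 and service <> 'ground' → 1
parcel=W61: width_cm < 149 or insured = 0 → 0
parcel=W66: width_cm < 136 or declared < 2752 → 1
parcel=W68: width_cm < 126 → -1
parcel=W86: width_cm < 126 → 0
parcel=W95: width_cm < 64 and service <> 'ground' → 1

-1, 0, 0, -1, 1, 1, 0, 1, -1, 0, 1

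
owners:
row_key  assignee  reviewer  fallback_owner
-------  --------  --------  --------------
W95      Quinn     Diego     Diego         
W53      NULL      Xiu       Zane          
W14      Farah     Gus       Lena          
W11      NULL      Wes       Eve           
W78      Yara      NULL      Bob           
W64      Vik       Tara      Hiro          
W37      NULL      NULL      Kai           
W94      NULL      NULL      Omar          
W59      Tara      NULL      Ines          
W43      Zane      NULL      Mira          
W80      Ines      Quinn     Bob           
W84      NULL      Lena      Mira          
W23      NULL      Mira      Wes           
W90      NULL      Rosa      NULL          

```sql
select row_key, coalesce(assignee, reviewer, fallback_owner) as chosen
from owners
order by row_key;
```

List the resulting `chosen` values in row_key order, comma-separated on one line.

Wes, Farah, Mira, Kai, Zane, Xiu, Tara, Vik, Yara, Ines, Lena, Rosa, Omar, Quinn

row_key=W11: assignee=NULL, reviewer=Wes → Wes
row_key=W14: assignee=Farah → Farah
row_key=W23: assignee=NULL, reviewer=Mira → Mira
row_key=W37: assignee=NULL, reviewer=NULL, fallback_owner=Kai → Kai
row_key=W43: assignee=Zane → Zane
row_key=W53: assignee=NULL, reviewer=Xiu → Xiu
row_key=W59: assignee=Tara → Tara
row_key=W64: assignee=Vik → Vik
row_key=W78: assignee=Yara → Yara
row_key=W80: assignee=Ines → Ines
row_key=W84: assignee=NULL, reviewer=Lena → Lena
row_key=W90: assignee=NULL, reviewer=Rosa → Rosa
row_key=W94: assignee=NULL, reviewer=NULL, fallback_owner=Omar → Omar
row_key=W95: assignee=Quinn → Quinn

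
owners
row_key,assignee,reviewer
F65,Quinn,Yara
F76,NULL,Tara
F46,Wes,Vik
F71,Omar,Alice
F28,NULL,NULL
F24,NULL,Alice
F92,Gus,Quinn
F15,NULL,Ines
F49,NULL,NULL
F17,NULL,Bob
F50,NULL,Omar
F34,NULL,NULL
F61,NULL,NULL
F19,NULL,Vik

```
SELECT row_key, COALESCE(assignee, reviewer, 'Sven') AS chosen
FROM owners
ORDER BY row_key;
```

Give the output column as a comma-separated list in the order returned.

row_key=F15: assignee=NULL, reviewer=Ines → Ines
row_key=F17: assignee=NULL, reviewer=Bob → Bob
row_key=F19: assignee=NULL, reviewer=Vik → Vik
row_key=F24: assignee=NULL, reviewer=Alice → Alice
row_key=F28: assignee=NULL, reviewer=NULL, → literal Sven → Sven
row_key=F34: assignee=NULL, reviewer=NULL, → literal Sven → Sven
row_key=F46: assignee=Wes → Wes
row_key=F49: assignee=NULL, reviewer=NULL, → literal Sven → Sven
row_key=F50: assignee=NULL, reviewer=Omar → Omar
row_key=F61: assignee=NULL, reviewer=NULL, → literal Sven → Sven
row_key=F65: assignee=Quinn → Quinn
row_key=F71: assignee=Omar → Omar
row_key=F76: assignee=NULL, reviewer=Tara → Tara
row_key=F92: assignee=Gus → Gus

Ines, Bob, Vik, Alice, Sven, Sven, Wes, Sven, Omar, Sven, Quinn, Omar, Tara, Gus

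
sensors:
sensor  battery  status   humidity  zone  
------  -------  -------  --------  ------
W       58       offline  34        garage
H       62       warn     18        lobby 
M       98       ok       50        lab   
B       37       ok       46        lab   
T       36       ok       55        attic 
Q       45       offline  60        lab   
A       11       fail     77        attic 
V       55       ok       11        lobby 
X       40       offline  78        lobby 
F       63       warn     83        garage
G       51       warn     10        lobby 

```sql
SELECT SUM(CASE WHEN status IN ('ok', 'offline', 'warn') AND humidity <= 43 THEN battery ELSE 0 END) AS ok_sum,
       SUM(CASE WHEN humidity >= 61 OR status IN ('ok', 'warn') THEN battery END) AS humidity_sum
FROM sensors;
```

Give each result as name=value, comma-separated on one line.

ok_sum=226, humidity_sum=453

[ok_sum: status IN ('ok', 'offline', 'warn') AND humidity <= 43]
sensor=W: ✓ → 58
sensor=H: ✓ → 62
sensor=M: ✗
sensor=B: ✗
sensor=T: ✗
sensor=Q: ✗
sensor=A: ✗
sensor=V: ✓ → 55
sensor=X: ✗
sensor=F: ✗
sensor=G: ✓ → 51
ok_sum = 58 + 62 + 55 + 51 = 226
—
[humidity_sum: humidity >= 61 OR status IN ('ok', 'warn')]
sensor=W: ✗
sensor=H: ✓ → 62
sensor=M: ✓ → 98
sensor=B: ✓ → 37
sensor=T: ✓ → 36
sensor=Q: ✗
sensor=A: ✓ → 11
sensor=V: ✓ → 55
sensor=X: ✓ → 40
sensor=F: ✓ → 63
sensor=G: ✓ → 51
humidity_sum = 62 + 98 + 37 + 36 + 11 + 55 + 40 + 63 + 51 = 453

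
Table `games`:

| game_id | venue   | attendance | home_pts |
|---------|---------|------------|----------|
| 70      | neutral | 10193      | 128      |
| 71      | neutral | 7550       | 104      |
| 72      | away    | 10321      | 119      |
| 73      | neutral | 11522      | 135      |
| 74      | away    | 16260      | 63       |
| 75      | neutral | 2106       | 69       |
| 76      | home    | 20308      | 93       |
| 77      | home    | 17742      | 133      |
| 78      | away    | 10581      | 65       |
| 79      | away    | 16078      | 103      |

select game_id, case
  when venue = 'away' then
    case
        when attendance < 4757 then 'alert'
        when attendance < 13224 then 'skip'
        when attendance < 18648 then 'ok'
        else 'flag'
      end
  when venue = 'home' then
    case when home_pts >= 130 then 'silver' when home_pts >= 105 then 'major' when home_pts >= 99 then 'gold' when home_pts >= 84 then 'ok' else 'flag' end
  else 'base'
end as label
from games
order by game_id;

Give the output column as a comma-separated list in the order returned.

base, base, skip, base, ok, base, ok, silver, skip, ok

game_id=70: venue='neutral' → outer ELSE → base
game_id=71: venue='neutral' → outer ELSE → base
game_id=72: venue='away' → inner[attendance < 13224] → skip
game_id=73: venue='neutral' → outer ELSE → base
game_id=74: venue='away' → inner[attendance < 18648] → ok
game_id=75: venue='neutral' → outer ELSE → base
game_id=76: venue='home' → inner[home_pts >= 84] → ok
game_id=77: venue='home' → inner[home_pts >= 130] → silver
game_id=78: venue='away' → inner[attendance < 13224] → skip
game_id=79: venue='away' → inner[attendance < 18648] → ok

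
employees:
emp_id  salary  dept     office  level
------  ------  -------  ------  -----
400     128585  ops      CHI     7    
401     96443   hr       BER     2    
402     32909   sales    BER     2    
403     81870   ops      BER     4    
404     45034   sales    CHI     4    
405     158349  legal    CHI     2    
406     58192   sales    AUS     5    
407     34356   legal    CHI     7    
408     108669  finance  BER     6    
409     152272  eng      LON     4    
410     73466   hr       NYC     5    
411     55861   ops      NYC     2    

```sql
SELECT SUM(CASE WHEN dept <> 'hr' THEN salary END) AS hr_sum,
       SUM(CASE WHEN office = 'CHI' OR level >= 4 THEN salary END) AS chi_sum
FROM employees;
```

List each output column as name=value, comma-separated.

hr_sum=856097, chi_sum=840793

[hr_sum: dept <> 'hr']
emp_id=400: ✓ → 128585
emp_id=401: ✗
emp_id=402: ✓ → 32909
emp_id=403: ✓ → 81870
emp_id=404: ✓ → 45034
emp_id=405: ✓ → 158349
emp_id=406: ✓ → 58192
emp_id=407: ✓ → 34356
emp_id=408: ✓ → 108669
emp_id=409: ✓ → 152272
emp_id=410: ✗
emp_id=411: ✓ → 55861
hr_sum = 128585 + 32909 + 81870 + 45034 + 158349 + 58192 + 34356 + 108669 + 152272 + 55861 = 856097
—
[chi_sum: office = 'CHI' OR level >= 4]
emp_id=400: ✓ → 128585
emp_id=401: ✗
emp_id=402: ✗
emp_id=403: ✓ → 81870
emp_id=404: ✓ → 45034
emp_id=405: ✓ → 158349
emp_id=406: ✓ → 58192
emp_id=407: ✓ → 34356
emp_id=408: ✓ → 108669
emp_id=409: ✓ → 152272
emp_id=410: ✓ → 73466
emp_id=411: ✗
chi_sum = 128585 + 81870 + 45034 + 158349 + 58192 + 34356 + 108669 + 152272 + 73466 = 840793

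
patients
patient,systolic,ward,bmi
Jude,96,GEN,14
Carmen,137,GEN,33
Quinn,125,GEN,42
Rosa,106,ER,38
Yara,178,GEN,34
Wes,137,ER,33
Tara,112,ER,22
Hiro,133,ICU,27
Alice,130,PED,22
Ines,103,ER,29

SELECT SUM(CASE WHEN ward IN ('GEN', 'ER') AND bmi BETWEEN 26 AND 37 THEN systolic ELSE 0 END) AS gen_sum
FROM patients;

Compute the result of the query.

patient=Jude: ✗
patient=Carmen: ✓ → 137
patient=Quinn: ✗
patient=Rosa: ✗
patient=Yara: ✓ → 178
patient=Wes: ✓ → 137
patient=Tara: ✗
patient=Hiro: ✗
patient=Alice: ✗
patient=Ines: ✓ → 103
gen_sum = 137 + 178 + 137 + 103 = 555

555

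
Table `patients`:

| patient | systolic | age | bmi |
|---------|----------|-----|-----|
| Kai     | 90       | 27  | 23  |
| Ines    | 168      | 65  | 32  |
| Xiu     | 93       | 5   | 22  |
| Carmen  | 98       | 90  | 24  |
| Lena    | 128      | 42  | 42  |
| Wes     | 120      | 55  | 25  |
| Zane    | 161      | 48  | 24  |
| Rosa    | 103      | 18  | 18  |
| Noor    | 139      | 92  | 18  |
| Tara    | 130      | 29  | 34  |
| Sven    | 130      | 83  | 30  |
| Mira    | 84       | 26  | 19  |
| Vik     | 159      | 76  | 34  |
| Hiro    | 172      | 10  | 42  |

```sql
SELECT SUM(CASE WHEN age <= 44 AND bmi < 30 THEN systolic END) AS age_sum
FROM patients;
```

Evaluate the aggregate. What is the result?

patient=Kai: ✓ → 90
patient=Ines: ✗
patient=Xiu: ✓ → 93
patient=Carmen: ✗
patient=Lena: ✗
patient=Wes: ✗
patient=Zane: ✗
patient=Rosa: ✓ → 103
patient=Noor: ✗
patient=Tara: ✗
patient=Sven: ✗
patient=Mira: ✓ → 84
patient=Vik: ✗
patient=Hiro: ✗
age_sum = 90 + 93 + 103 + 84 = 370

370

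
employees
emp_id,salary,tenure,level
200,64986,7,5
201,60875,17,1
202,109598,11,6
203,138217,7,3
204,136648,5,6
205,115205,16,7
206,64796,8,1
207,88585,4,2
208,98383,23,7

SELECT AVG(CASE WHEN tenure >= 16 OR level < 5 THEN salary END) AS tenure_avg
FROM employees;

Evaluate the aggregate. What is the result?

94343.5

emp_id=200: ✗
emp_id=201: ✓ → 60875
emp_id=202: ✗
emp_id=203: ✓ → 138217
emp_id=204: ✗
emp_id=205: ✓ → 115205
emp_id=206: ✓ → 64796
emp_id=207: ✓ → 88585
emp_id=208: ✓ → 98383
tenure_avg = (60875 + 138217 + 115205 + 64796 + 88585 + 98383) / 6 = 94343.5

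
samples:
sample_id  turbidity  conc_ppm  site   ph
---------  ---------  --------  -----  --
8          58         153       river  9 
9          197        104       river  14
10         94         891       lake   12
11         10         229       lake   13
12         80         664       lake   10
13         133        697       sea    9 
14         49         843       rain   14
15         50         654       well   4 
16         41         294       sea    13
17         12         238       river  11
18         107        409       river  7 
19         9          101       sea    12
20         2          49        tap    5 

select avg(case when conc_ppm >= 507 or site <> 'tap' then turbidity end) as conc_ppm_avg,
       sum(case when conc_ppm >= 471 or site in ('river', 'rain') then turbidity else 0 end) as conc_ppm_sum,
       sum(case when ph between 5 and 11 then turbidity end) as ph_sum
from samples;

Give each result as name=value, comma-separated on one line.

conc_ppm_avg=70, conc_ppm_sum=780, ph_sum=392

[conc_ppm_avg: conc_ppm >= 507 or site <> 'tap']
sample_id=8: ✓ → 58
sample_id=9: ✓ → 197
sample_id=10: ✓ → 94
sample_id=11: ✓ → 10
sample_id=12: ✓ → 80
sample_id=13: ✓ → 133
sample_id=14: ✓ → 49
sample_id=15: ✓ → 50
sample_id=16: ✓ → 41
sample_id=17: ✓ → 12
sample_id=18: ✓ → 107
sample_id=19: ✓ → 9
sample_id=20: ✗
conc_ppm_avg = (58 + 197 + 94 + 10 + 80 + 133 + 49 + 50 + 41 + 12 + 107 + 9) / 12 = 70
—
[conc_ppm_sum: conc_ppm >= 471 or site in ('river', 'rain')]
sample_id=8: ✓ → 58
sample_id=9: ✓ → 197
sample_id=10: ✓ → 94
sample_id=11: ✗
sample_id=12: ✓ → 80
sample_id=13: ✓ → 133
sample_id=14: ✓ → 49
sample_id=15: ✓ → 50
sample_id=16: ✗
sample_id=17: ✓ → 12
sample_id=18: ✓ → 107
sample_id=19: ✗
sample_id=20: ✗
conc_ppm_sum = 58 + 197 + 94 + 80 + 133 + 49 + 50 + 12 + 107 = 780
—
[ph_sum: ph between 5 and 11]
sample_id=8: ✓ → 58
sample_id=9: ✗
sample_id=10: ✗
sample_id=11: ✗
sample_id=12: ✓ → 80
sample_id=13: ✓ → 133
sample_id=14: ✗
sample_id=15: ✗
sample_id=16: ✗
sample_id=17: ✓ → 12
sample_id=18: ✓ → 107
sample_id=19: ✗
sample_id=20: ✓ → 2
ph_sum = 58 + 80 + 133 + 12 + 107 + 2 = 392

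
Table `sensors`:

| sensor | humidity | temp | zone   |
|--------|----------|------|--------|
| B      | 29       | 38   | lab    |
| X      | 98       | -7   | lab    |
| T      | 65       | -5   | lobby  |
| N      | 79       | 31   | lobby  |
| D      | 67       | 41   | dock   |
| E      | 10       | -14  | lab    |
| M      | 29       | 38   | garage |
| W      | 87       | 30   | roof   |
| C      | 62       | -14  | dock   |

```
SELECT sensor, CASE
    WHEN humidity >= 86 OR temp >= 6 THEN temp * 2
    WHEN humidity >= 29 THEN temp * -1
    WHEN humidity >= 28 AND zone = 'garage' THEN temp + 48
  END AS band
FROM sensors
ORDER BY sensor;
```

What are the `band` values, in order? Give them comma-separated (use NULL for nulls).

sensor=B: humidity >= 86 OR temp >= 6 → 76
sensor=C: humidity >= 29 → 14
sensor=D: humidity >= 86 OR temp >= 6 → 82
sensor=E: (no match → NULL) → NULL
sensor=M: humidity >= 86 OR temp >= 6 → 76
sensor=N: humidity >= 86 OR temp >= 6 → 62
sensor=T: humidity >= 29 → 5
sensor=W: humidity >= 86 OR temp >= 6 → 60
sensor=X: humidity >= 86 OR temp >= 6 → -14

76, 14, 82, NULL, 76, 62, 5, 60, -14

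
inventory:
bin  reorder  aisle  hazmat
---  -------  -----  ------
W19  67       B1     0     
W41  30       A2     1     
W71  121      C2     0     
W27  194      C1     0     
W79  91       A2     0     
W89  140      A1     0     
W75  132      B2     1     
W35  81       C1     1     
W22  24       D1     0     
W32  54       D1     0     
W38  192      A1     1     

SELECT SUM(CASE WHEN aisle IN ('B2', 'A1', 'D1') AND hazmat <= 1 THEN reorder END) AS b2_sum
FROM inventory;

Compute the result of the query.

542

bin=W19: ✗
bin=W41: ✗
bin=W71: ✗
bin=W27: ✗
bin=W79: ✗
bin=W89: ✓ → 140
bin=W75: ✓ → 132
bin=W35: ✗
bin=W22: ✓ → 24
bin=W32: ✓ → 54
bin=W38: ✓ → 192
b2_sum = 140 + 132 + 24 + 54 + 192 = 542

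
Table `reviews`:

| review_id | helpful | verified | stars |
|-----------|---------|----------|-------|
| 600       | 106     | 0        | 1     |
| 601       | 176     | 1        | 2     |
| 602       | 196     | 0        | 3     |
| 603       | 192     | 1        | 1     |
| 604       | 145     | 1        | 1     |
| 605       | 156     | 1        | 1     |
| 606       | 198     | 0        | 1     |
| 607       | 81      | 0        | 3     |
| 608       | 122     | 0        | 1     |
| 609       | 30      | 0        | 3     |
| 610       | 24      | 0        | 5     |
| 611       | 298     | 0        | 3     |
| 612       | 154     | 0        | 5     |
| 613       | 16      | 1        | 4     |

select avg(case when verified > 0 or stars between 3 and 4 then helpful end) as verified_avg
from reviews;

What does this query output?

143.3333333333

review_id=600: ✗
review_id=601: ✓ → 176
review_id=602: ✓ → 196
review_id=603: ✓ → 192
review_id=604: ✓ → 145
review_id=605: ✓ → 156
review_id=606: ✗
review_id=607: ✓ → 81
review_id=608: ✗
review_id=609: ✓ → 30
review_id=610: ✗
review_id=611: ✓ → 298
review_id=612: ✗
review_id=613: ✓ → 16
verified_avg = (176 + 196 + 192 + 145 + 156 + 81 + 30 + 298 + 16) / 9 = 143.3333333333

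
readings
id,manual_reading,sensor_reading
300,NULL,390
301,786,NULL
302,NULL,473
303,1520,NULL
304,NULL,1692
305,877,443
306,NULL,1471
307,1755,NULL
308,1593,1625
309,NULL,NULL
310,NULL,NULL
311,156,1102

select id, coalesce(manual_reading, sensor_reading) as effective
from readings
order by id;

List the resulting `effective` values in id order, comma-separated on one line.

id=300: manual_reading=NULL, sensor_reading=390 → 390
id=301: manual_reading=786 → 786
id=302: manual_reading=NULL, sensor_reading=473 → 473
id=303: manual_reading=1520 → 1520
id=304: manual_reading=NULL, sensor_reading=1692 → 1692
id=305: manual_reading=877 → 877
id=306: manual_reading=NULL, sensor_reading=1471 → 1471
id=307: manual_reading=1755 → 1755
id=308: manual_reading=1593 → 1593
id=309: manual_reading=NULL, sensor_reading=NULL (all NULL) → NULL
id=310: manual_reading=NULL, sensor_reading=NULL (all NULL) → NULL
id=311: manual_reading=156 → 156

390, 786, 473, 1520, 1692, 877, 1471, 1755, 1593, NULL, NULL, 156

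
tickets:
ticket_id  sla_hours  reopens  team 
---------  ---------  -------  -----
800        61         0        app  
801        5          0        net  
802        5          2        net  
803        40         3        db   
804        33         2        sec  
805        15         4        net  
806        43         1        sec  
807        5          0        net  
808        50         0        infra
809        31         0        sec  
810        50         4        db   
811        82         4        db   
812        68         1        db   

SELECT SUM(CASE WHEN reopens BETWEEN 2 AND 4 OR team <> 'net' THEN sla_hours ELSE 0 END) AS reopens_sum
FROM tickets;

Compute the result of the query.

ticket_id=800: ✓ → 61
ticket_id=801: ✗
ticket_id=802: ✓ → 5
ticket_id=803: ✓ → 40
ticket_id=804: ✓ → 33
ticket_id=805: ✓ → 15
ticket_id=806: ✓ → 43
ticket_id=807: ✗
ticket_id=808: ✓ → 50
ticket_id=809: ✓ → 31
ticket_id=810: ✓ → 50
ticket_id=811: ✓ → 82
ticket_id=812: ✓ → 68
reopens_sum = 61 + 5 + 40 + 33 + 15 + 43 + 50 + 31 + 50 + 82 + 68 = 478

478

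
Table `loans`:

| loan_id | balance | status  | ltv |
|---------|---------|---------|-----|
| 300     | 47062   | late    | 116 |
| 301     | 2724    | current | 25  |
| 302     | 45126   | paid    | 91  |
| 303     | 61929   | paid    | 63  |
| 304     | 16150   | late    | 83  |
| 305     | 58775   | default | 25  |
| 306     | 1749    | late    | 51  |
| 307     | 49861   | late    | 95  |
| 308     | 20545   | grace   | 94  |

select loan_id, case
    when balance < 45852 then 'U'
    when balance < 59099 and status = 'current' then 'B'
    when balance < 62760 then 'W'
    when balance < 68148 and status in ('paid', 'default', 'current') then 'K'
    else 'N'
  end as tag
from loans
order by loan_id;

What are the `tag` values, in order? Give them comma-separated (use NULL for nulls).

W, U, U, W, U, W, U, W, U

loan_id=300: balance < 62760 → W
loan_id=301: balance < 45852 → U
loan_id=302: balance < 45852 → U
loan_id=303: balance < 62760 → W
loan_id=304: balance < 45852 → U
loan_id=305: balance < 62760 → W
loan_id=306: balance < 45852 → U
loan_id=307: balance < 62760 → W
loan_id=308: balance < 45852 → U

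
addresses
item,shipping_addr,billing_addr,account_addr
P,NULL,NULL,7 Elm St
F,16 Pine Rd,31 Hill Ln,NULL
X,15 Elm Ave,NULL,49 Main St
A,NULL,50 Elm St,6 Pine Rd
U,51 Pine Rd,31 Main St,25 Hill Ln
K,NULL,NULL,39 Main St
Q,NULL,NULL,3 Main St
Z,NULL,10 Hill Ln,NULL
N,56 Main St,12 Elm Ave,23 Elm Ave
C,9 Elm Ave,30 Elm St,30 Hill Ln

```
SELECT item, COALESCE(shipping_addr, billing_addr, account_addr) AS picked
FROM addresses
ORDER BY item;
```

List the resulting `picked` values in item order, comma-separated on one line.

50 Elm St, 9 Elm Ave, 16 Pine Rd, 39 Main St, 56 Main St, 7 Elm St, 3 Main St, 51 Pine Rd, 15 Elm Ave, 10 Hill Ln

item=A: shipping_addr=NULL, billing_addr=50 Elm St → 50 Elm St
item=C: shipping_addr=9 Elm Ave → 9 Elm Ave
item=F: shipping_addr=16 Pine Rd → 16 Pine Rd
item=K: shipping_addr=NULL, billing_addr=NULL, account_addr=39 Main St → 39 Main St
item=N: shipping_addr=56 Main St → 56 Main St
item=P: shipping_addr=NULL, billing_addr=NULL, account_addr=7 Elm St → 7 Elm St
item=Q: shipping_addr=NULL, billing_addr=NULL, account_addr=3 Main St → 3 Main St
item=U: shipping_addr=51 Pine Rd → 51 Pine Rd
item=X: shipping_addr=15 Elm Ave → 15 Elm Ave
item=Z: shipping_addr=NULL, billing_addr=10 Hill Ln → 10 Hill Ln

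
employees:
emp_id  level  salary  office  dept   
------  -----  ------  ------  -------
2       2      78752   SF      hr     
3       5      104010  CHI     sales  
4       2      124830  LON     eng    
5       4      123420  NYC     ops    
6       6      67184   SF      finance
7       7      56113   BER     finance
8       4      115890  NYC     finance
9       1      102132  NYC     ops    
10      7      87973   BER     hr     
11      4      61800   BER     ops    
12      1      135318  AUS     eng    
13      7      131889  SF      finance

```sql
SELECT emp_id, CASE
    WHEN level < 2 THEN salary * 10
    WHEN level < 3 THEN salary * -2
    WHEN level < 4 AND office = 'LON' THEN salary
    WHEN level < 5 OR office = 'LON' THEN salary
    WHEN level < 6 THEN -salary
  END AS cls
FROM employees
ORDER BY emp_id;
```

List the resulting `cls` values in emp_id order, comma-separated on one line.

-157504, -104010, -249660, 123420, NULL, NULL, 115890, 1021320, NULL, 61800, 1353180, NULL

emp_id=2: level < 3 → -157504
emp_id=3: level < 6 → -104010
emp_id=4: level < 3 → -249660
emp_id=5: level < 5 OR office = 'LON' → 123420
emp_id=6: (no match → NULL) → NULL
emp_id=7: (no match → NULL) → NULL
emp_id=8: level < 5 OR office = 'LON' → 115890
emp_id=9: level < 2 → 1021320
emp_id=10: (no match → NULL) → NULL
emp_id=11: level < 5 OR office = 'LON' → 61800
emp_id=12: level < 2 → 1353180
emp_id=13: (no match → NULL) → NULL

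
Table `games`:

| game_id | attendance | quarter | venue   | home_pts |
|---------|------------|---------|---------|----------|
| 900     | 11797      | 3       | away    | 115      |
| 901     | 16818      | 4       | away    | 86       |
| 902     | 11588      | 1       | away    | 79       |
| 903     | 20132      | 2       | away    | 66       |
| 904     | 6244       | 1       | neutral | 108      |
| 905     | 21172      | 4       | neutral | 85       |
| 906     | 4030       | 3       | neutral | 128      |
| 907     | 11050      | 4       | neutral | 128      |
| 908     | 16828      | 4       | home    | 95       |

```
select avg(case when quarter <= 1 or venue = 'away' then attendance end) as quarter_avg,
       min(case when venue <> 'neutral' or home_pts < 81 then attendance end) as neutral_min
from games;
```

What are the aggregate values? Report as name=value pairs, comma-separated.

quarter_avg=13315.8, neutral_min=11588

[quarter_avg: quarter <= 1 or venue = 'away']
game_id=900: ✓ → 11797
game_id=901: ✓ → 16818
game_id=902: ✓ → 11588
game_id=903: ✓ → 20132
game_id=904: ✓ → 6244
game_id=905: ✗
game_id=906: ✗
game_id=907: ✗
game_id=908: ✗
quarter_avg = (11797 + 16818 + 11588 + 20132 + 6244) / 5 = 13315.8
—
[neutral_min: venue <> 'neutral' or home_pts < 81]
game_id=900: ✓ → 11797
game_id=901: ✓ → 16818
game_id=902: ✓ → 11588
game_id=903: ✓ → 20132
game_id=904: ✗
game_id=905: ✗
game_id=906: ✗
game_id=907: ✗
game_id=908: ✓ → 16828
neutral_min = MIN(11797, 16818, 11588, 20132, 16828) = 11588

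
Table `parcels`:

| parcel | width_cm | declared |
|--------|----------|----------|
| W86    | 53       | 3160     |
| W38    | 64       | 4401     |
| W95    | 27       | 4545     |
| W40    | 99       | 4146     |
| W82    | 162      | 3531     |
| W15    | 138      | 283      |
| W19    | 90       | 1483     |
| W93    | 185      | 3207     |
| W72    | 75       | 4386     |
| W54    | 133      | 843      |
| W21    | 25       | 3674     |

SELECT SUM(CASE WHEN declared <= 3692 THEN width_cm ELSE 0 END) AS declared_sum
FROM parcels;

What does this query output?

786

parcel=W86: ✓ → 53
parcel=W38: ✗
parcel=W95: ✗
parcel=W40: ✗
parcel=W82: ✓ → 162
parcel=W15: ✓ → 138
parcel=W19: ✓ → 90
parcel=W93: ✓ → 185
parcel=W72: ✗
parcel=W54: ✓ → 133
parcel=W21: ✓ → 25
declared_sum = 53 + 162 + 138 + 90 + 185 + 133 + 25 = 786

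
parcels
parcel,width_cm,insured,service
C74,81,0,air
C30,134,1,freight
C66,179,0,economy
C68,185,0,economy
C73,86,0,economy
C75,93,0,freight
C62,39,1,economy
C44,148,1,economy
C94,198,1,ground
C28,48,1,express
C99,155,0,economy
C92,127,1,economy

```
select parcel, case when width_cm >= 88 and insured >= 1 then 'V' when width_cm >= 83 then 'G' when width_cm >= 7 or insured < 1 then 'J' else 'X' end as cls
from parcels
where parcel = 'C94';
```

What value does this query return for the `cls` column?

V

parcel = C94: width_cm=198, insured=1, service=ground.
width_cm >= 88 and insured >= 1 → true → V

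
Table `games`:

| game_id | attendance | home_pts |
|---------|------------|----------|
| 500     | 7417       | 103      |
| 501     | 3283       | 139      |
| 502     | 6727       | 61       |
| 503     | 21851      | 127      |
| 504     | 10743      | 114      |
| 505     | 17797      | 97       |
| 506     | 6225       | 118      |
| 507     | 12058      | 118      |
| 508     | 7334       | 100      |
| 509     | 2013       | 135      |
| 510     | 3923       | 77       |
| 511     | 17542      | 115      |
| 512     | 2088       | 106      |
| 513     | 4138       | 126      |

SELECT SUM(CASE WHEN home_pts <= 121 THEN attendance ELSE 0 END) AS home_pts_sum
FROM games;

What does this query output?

game_id=500: ✓ → 7417
game_id=501: ✗
game_id=502: ✓ → 6727
game_id=503: ✗
game_id=504: ✓ → 10743
game_id=505: ✓ → 17797
game_id=506: ✓ → 6225
game_id=507: ✓ → 12058
game_id=508: ✓ → 7334
game_id=509: ✗
game_id=510: ✓ → 3923
game_id=511: ✓ → 17542
game_id=512: ✓ → 2088
game_id=513: ✗
home_pts_sum = 7417 + 6727 + 10743 + 17797 + 6225 + 12058 + 7334 + 3923 + 17542 + 2088 = 91854

91854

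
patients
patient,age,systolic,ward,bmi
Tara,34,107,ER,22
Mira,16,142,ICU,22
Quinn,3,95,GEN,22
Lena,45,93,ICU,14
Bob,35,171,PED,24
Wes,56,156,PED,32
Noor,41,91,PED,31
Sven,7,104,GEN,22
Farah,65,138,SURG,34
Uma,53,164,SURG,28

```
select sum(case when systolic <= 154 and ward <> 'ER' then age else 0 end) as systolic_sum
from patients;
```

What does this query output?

patient=Tara: ✗
patient=Mira: ✓ → 16
patient=Quinn: ✓ → 3
patient=Lena: ✓ → 45
patient=Bob: ✗
patient=Wes: ✗
patient=Noor: ✓ → 41
patient=Sven: ✓ → 7
patient=Farah: ✓ → 65
patient=Uma: ✗
systolic_sum = 16 + 3 + 45 + 41 + 7 + 65 = 177

177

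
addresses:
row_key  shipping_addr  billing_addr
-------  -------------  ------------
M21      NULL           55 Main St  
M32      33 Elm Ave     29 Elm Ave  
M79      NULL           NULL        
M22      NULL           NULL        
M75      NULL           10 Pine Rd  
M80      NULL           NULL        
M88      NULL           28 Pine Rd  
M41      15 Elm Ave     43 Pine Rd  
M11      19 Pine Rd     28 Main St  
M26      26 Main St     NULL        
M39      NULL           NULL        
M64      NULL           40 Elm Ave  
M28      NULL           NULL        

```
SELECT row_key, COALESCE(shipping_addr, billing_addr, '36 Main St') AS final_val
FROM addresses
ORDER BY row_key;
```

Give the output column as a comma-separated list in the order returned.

row_key=M11: shipping_addr=19 Pine Rd → 19 Pine Rd
row_key=M21: shipping_addr=NULL, billing_addr=55 Main St → 55 Main St
row_key=M22: shipping_addr=NULL, billing_addr=NULL, → literal 36 Main St → 36 Main St
row_key=M26: shipping_addr=26 Main St → 26 Main St
row_key=M28: shipping_addr=NULL, billing_addr=NULL, → literal 36 Main St → 36 Main St
row_key=M32: shipping_addr=33 Elm Ave → 33 Elm Ave
row_key=M39: shipping_addr=NULL, billing_addr=NULL, → literal 36 Main St → 36 Main St
row_key=M41: shipping_addr=15 Elm Ave → 15 Elm Ave
row_key=M64: shipping_addr=NULL, billing_addr=40 Elm Ave → 40 Elm Ave
row_key=M75: shipping_addr=NULL, billing_addr=10 Pine Rd → 10 Pine Rd
row_key=M79: shipping_addr=NULL, billing_addr=NULL, → literal 36 Main St → 36 Main St
row_key=M80: shipping_addr=NULL, billing_addr=NULL, → literal 36 Main St → 36 Main St
row_key=M88: shipping_addr=NULL, billing_addr=28 Pine Rd → 28 Pine Rd

19 Pine Rd, 55 Main St, 36 Main St, 26 Main St, 36 Main St, 33 Elm Ave, 36 Main St, 15 Elm Ave, 40 Elm Ave, 10 Pine Rd, 36 Main St, 36 Main St, 28 Pine Rd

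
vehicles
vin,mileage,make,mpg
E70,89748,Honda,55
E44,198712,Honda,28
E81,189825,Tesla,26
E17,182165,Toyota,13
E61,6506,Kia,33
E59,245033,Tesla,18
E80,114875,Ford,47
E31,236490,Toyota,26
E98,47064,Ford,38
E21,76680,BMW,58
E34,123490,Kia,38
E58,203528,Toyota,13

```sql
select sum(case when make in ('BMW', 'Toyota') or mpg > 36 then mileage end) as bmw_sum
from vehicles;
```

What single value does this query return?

1074040

vin=E70: ✓ → 89748
vin=E44: ✗
vin=E81: ✗
vin=E17: ✓ → 182165
vin=E61: ✗
vin=E59: ✗
vin=E80: ✓ → 114875
vin=E31: ✓ → 236490
vin=E98: ✓ → 47064
vin=E21: ✓ → 76680
vin=E34: ✓ → 123490
vin=E58: ✓ → 203528
bmw_sum = 89748 + 182165 + 114875 + 236490 + 47064 + 76680 + 123490 + 203528 = 1074040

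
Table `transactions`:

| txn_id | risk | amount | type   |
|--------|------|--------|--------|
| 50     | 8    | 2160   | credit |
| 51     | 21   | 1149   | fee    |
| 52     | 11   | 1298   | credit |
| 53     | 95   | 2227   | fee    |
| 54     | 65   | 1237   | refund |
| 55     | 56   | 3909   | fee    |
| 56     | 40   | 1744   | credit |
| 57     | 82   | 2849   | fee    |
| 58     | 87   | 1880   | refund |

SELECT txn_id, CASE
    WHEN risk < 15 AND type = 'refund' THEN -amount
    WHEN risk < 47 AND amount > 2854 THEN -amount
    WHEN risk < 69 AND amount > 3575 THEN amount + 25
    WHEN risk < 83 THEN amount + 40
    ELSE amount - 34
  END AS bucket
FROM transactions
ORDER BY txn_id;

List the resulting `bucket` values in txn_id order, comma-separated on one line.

txn_id=50: risk < 83 → 2200
txn_id=51: risk < 83 → 1189
txn_id=52: risk < 83 → 1338
txn_id=53: ELSE → 2193
txn_id=54: risk < 83 → 1277
txn_id=55: risk < 69 AND amount > 3575 → 3934
txn_id=56: risk < 83 → 1784
txn_id=57: risk < 83 → 2889
txn_id=58: ELSE → 1846

2200, 1189, 1338, 2193, 1277, 3934, 1784, 2889, 1846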